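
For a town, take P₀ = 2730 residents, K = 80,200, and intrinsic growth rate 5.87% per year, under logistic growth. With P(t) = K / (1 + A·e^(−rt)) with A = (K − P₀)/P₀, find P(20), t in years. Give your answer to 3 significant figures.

≈ 8,210 residents

A = (80200 − 2730)/2730 = 28.37729
P(20) = 80200 / (1 + 28.37729·e^(−0.0587·20)) = 80200 / (1 + 28.37729·0.309128)
= 80200 / 9.77221 ≈ 8206.94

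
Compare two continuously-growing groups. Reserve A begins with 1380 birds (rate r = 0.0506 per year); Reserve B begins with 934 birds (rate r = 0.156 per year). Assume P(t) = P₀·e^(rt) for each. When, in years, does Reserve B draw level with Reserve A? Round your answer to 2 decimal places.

1380·e^(0.0506t) = 934·e^(0.156t)
1380/934 = e^((0.156 − 0.0506)t) → ln(1.47752) = 0.1054·t
t = 0.39036 / 0.1054

t ≈ 3.70 years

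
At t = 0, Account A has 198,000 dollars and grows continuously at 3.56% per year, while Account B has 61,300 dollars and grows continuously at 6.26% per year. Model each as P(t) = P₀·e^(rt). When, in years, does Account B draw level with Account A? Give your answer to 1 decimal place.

t ≈ 43.4 years

198000·e^(0.0356t) = 61300·e^(0.0626t)
198000/61300 = e^((0.0626 − 0.0356)t) → ln(3.23002) = 0.027·t
t = 1.17249 / 0.027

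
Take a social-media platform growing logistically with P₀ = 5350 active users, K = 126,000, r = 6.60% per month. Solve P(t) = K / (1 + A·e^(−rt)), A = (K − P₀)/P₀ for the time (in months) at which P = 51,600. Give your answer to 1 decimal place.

A = (126000 − 5350)/5350 = 22.5514
51600 = 126000/(1 + 22.5514·e^(−0.066t)) → 1 + 22.5514·e^(−0.066t) = 2.44186
e^(−0.066t) = 0.063937 → t = ln(15.64049)/0.066 = 2.74986/0.066

t ≈ 41.7 months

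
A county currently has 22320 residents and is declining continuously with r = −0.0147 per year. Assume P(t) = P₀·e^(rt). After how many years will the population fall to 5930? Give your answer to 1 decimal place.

t ≈ 90.2 years

5930 = 22320 · e^(-0.0147·t)
t = ln(5930/22320) / -0.0147 = ln(0.26568) / -0.0147 = -1.32546 / -0.0147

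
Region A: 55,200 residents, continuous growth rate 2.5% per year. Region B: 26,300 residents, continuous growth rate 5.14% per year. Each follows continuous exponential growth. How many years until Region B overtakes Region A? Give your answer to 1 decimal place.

55200·e^(0.025t) = 26300·e^(0.0514t)
55200/26300 = e^((0.0514 − 0.025)t) → ln(2.09886) = 0.0264·t
t = 0.74139 / 0.0264

t ≈ 28.1 years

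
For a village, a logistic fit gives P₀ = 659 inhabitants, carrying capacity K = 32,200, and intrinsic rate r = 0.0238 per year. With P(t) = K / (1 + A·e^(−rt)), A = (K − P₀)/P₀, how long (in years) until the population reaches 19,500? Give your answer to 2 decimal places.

t ≈ 180.55 years

A = (32200 − 659)/659 = 47.86191
19500 = 32200/(1 + 47.86191·e^(−0.0238t)) → 1 + 47.86191·e^(−0.0238t) = 1.65128
e^(−0.0238t) = 0.013608 → t = ln(73.48876)/0.0238 = 4.29713/0.0238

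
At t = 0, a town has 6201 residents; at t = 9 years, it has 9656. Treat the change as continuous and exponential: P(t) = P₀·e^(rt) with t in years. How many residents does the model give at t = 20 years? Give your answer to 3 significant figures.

r = ln(9656/6201) / 9 ≈ 0.049208 per year
P(20) = 6201 · e^(0.049208·20) = 6201 · 2.67555 ≈ 16591.06

≈ 16,600 residents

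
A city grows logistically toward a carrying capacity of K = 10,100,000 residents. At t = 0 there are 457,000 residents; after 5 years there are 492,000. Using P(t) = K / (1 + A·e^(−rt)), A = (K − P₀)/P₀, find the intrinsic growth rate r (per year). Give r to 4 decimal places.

r ≈ 0.0155 per year

A = (10100000 − 457000)/457000 = 21.10066
492000 = 10100000/(1 + 21.10066·e^(−r·5)) → e^(−5r) = (20.52846 − 1)/21.10066 = 0.92549
r = −ln(0.92549)/5 = 0.07743/5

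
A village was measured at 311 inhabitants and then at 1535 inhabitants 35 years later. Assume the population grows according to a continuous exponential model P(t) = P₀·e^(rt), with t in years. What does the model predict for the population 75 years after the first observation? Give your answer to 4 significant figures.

≈ 9,517 inhabitants

r = ln(1535/311) / 35 ≈ 0.045614 per year
P(75) = 311 · e^(0.045614·75) = 311 · 30.60171 ≈ 9517.13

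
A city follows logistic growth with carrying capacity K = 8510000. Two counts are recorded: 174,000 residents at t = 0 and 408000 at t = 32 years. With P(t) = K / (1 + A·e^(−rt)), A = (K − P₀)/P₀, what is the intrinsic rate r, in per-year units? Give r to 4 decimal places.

A = (8510000 − 174000)/174000 = 47.90805
408000 = 8510000/(1 + 47.90805·e^(−r·32)) → e^(−32r) = (20.85784 − 1)/47.90805 = 0.414499
r = −ln(0.414499)/32 = 0.88068/32

r ≈ 0.0275 per year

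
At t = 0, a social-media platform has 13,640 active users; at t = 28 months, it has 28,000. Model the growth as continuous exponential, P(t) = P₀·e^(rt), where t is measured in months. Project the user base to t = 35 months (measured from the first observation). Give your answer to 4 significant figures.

≈ 33,520 active users

r = ln(28000/13640) / 28 ≈ 0.025686 per month
P(35) = 13640 · e^(0.025686·35) = 13640 · 2.45714 ≈ 33515.36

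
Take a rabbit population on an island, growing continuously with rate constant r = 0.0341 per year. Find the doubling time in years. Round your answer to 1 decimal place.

doubling time ≈ 20.3 years

doubling time = ln(2) / |r| = 0.69315 / 0.0341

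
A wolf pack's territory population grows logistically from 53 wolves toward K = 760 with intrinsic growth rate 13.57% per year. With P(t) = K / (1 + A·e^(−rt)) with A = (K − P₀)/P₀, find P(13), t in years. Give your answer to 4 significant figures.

A = (760 − 53)/53 = 13.33962
P(13) = 760 / (1 + 13.33962·e^(−0.1357·13)) = 760 / (1 + 13.33962·0.171341)
= 760 / 3.28562 ≈ 231.31

≈ 231.3 wolves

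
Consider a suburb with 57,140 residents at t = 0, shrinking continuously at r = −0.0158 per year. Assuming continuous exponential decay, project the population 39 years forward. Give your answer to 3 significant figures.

≈ 30,900 residents

P(39) = 57140 · e^(-0.0158·39) = 57140 · e^(-0.6162)
= 57140 · 0.53999 ≈ 30855.17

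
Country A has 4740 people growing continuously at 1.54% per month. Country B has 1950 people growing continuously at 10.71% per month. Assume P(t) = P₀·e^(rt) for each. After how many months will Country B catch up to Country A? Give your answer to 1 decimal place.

4740·e^(0.0154t) = 1950·e^(0.1071t)
4740/1950 = e^((0.1071 − 0.0154)t) → ln(2.43077) = 0.0917·t
t = 0.88821 / 0.0917

t ≈ 9.7 months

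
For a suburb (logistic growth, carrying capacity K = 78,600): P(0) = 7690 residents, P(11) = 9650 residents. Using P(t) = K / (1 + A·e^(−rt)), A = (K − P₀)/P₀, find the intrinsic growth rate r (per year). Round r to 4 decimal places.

r ≈ 0.0232 per year

A = (78600 − 7690)/7690 = 9.22107
9650 = 78600/(1 + 9.22107·e^(−r·11)) → e^(−11r) = (8.14508 − 1)/9.22107 = 0.774865
r = −ln(0.774865)/11 = 0.25507/11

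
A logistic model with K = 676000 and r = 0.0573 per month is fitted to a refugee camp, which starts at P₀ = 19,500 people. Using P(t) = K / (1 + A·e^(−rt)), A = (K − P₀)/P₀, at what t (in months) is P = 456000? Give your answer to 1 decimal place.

A = (676000 − 19500)/19500 = 33.66667
456000 = 676000/(1 + 33.66667·e^(−0.0573t)) → 1 + 33.66667·e^(−0.0573t) = 1.48246
e^(−0.0573t) = 0.01433 → t = ln(69.78182)/0.0573 = 4.24537/0.0573

t ≈ 74.1 months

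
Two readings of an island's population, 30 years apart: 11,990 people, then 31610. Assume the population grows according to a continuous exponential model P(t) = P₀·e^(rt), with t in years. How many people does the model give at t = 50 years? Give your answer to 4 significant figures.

r = ln(31610/11990) / 30 ≈ 0.032313 per year
P(50) = 11990 · e^(0.032313·50) = 11990 · 5.03125 ≈ 60324.64

≈ 60,320 people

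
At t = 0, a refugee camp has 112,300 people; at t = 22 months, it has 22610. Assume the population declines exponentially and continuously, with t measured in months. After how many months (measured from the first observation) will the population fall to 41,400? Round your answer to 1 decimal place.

t ≈ 13.7 months

r = ln(22610/112300) / 22 ≈ -0.072854 per month
t = ln(41400/112300) / r = -0.99789 / -0.072854 ≈ 13.697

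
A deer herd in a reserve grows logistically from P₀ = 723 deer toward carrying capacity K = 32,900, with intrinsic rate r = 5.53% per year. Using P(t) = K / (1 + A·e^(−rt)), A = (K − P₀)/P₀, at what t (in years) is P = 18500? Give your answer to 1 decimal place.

A = (32900 − 723)/723 = 44.50484
18500 = 32900/(1 + 44.50484·e^(−0.0553t)) → 1 + 44.50484·e^(−0.0553t) = 1.77838
e^(−0.0553t) = 0.01749 → t = ln(57.17636)/0.0553 = 4.04614/0.0553

t ≈ 73.2 years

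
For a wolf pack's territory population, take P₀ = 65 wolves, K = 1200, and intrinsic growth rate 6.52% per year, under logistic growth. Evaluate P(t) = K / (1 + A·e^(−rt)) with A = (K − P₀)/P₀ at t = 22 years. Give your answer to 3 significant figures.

A = (1200 − 65)/65 = 17.46154
P(22) = 1200 / (1 + 17.46154·e^(−0.0652·22)) = 1200 / (1 + 17.46154·0.238258)
= 1200 / 5.16036 ≈ 232.54

≈ 233 wolves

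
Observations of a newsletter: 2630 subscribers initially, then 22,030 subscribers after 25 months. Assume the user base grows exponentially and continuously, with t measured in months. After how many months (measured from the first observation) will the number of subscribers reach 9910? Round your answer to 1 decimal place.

t ≈ 15.6 months

r = ln(22030/2630) / 25 ≈ 0.085017 per month
t = ln(9910/2630) / r = 1.32656 / 0.085017 ≈ 15.604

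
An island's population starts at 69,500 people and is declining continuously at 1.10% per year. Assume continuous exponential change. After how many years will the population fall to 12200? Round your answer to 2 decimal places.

t ≈ 158.17 years

12200 = 69500 · e^(-0.011·t)
t = ln(12200/69500) / -0.011 = ln(0.17554) / -0.011 = -1.73989 / -0.011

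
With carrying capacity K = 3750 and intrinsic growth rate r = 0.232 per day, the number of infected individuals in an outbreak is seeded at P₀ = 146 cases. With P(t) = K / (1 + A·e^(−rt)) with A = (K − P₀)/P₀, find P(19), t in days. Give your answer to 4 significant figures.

≈ 2,883 cases

A = (3750 − 146)/146 = 24.68493
P(19) = 3750 / (1 + 24.68493·e^(−0.232·19)) = 3750 / (1 + 24.68493·0.01218)
= 3750 / 1.30065 ≈ 2883.17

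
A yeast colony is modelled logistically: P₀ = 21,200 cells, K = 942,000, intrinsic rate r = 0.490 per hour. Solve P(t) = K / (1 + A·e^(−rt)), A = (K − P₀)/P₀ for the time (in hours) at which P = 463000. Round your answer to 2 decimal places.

t ≈ 7.63 hours

A = (942000 − 21200)/21200 = 43.43396
463000 = 942000/(1 + 43.43396·e^(−0.49t)) → 1 + 43.43396·e^(−0.49t) = 2.03456
e^(−0.49t) = 0.023819 → t = ln(41.98314)/0.49 = 3.73727/0.49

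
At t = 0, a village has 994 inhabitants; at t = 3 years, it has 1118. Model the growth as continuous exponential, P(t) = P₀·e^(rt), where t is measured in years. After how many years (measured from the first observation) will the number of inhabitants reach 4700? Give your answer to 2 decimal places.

t ≈ 39.65 years

r = ln(1118/994) / 3 ≈ 0.039186 per year
t = ln(4700/994) / r = 1.55358 / 0.039186 ≈ 39.646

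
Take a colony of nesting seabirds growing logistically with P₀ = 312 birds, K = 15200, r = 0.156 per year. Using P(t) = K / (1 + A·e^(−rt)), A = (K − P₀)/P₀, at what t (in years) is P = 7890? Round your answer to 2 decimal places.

t ≈ 25.27 years

A = (15200 − 312)/312 = 47.71795
7890 = 15200/(1 + 47.71795·e^(−0.156t)) → 1 + 47.71795·e^(−0.156t) = 1.92649
e^(−0.156t) = 0.019416 → t = ln(51.50405)/0.156 = 3.94166/0.156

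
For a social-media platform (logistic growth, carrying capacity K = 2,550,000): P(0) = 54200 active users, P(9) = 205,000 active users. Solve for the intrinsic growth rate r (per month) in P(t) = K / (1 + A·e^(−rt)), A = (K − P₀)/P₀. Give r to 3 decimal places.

A = (2550000 − 54200)/54200 = 46.04797
205000 = 2550000/(1 + 46.04797·e^(−r·9)) → e^(−9r) = (12.43902 − 1)/46.04797 = 0.248415
r = −ln(0.248415)/9 = 1.39265/9

r ≈ 0.155 per month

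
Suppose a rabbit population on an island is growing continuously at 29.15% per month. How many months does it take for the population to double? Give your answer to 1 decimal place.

doubling time = ln(2) / |r| = 0.69315 / 0.2915

doubling time ≈ 2.4 months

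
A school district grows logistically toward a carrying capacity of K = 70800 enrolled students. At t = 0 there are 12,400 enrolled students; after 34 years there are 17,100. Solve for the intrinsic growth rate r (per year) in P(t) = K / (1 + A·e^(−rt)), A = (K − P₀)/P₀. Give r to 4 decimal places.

A = (70800 − 12400)/12400 = 4.70968
17100 = 70800/(1 + 4.70968·e^(−r·34)) → e^(−34r) = (4.14035 − 1)/4.70968 = 0.666787
r = −ln(0.666787)/34 = 0.40528/34

r ≈ 0.0119 per year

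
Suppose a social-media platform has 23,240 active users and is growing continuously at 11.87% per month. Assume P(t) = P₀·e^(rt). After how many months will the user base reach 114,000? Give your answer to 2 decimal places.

114000 = 23240 · e^(0.1187·t)
t = ln(114000/23240) / 0.1187 = ln(4.90534) / 0.1187 = 1.59032 / 0.1187

t ≈ 13.40 months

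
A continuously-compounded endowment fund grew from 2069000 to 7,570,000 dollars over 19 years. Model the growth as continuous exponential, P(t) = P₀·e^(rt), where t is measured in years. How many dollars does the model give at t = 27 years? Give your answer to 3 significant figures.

r = ln(7570000/2069000) / 19 ≈ 0.06827 per year
P(27) = 2069000 · e^(0.06827·27) = 2069000 · 6.31727 ≈ 13070425.54

≈ 13,100,000 dollars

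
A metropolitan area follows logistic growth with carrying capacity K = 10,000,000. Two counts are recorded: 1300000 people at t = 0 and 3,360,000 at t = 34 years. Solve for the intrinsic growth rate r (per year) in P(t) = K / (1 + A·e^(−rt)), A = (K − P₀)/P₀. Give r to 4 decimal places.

r ≈ 0.0359 per year

A = (10000000 − 1300000)/1300000 = 6.69231
3360000 = 10000000/(1 + 6.69231·e^(−r·34)) → e^(−34r) = (2.97619 − 1)/6.69231 = 0.295293
r = −ln(0.295293)/34 = 1.21979/34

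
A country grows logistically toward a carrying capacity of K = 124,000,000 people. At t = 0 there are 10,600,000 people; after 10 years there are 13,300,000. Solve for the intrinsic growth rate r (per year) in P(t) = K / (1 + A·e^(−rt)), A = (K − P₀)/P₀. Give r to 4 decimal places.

A = (124000000 − 10600000)/10600000 = 10.69811
13300000 = 124000000/(1 + 10.69811·e^(−r·10)) → e^(−10r) = (9.32331 − 1)/10.69811 = 0.778016
r = −ln(0.778016)/10 = 0.25101/10

r ≈ 0.0251 per year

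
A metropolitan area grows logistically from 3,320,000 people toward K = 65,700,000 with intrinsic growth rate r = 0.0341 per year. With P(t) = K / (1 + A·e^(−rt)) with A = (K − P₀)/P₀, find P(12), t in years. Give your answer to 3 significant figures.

≈ 4,870,000 people

A = (65700000 − 3320000)/3320000 = 18.78916
P(12) = 65700000 / (1 + 18.78916·e^(−0.0341·12)) = 65700000 / (1 + 18.78916·0.664181)
= 65700000 / 13.47941 ≈ 4874101.29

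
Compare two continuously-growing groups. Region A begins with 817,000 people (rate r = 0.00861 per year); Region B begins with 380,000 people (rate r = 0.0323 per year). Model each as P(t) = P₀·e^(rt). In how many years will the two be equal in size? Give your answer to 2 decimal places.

817000·e^(0.00861t) = 380000·e^(0.0323t)
817000/380000 = e^((0.0323 − 0.00861)t) → ln(2.15) = 0.02369·t
t = 0.76547 / 0.02369

t ≈ 32.31 years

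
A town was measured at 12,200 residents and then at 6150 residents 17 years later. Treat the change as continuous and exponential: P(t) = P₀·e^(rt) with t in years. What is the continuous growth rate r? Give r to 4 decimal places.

6150 = 12200 · e^(r·17)
e^(17r) = 6150/12200 = 0.5041
r = ln(0.5041) / 17 = -0.68498 / 17

r ≈ -0.0403 per year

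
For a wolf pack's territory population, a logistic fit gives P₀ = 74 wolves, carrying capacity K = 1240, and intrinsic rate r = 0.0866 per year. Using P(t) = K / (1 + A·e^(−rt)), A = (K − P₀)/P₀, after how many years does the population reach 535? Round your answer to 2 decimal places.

A = (1240 − 74)/74 = 15.75676
535 = 1240/(1 + 15.75676·e^(−0.0866t)) → 1 + 15.75676·e^(−0.0866t) = 2.31776
e^(−0.0866t) = 0.083631 → t = ln(11.95726)/0.0866 = 2.48134/0.0866

t ≈ 28.65 years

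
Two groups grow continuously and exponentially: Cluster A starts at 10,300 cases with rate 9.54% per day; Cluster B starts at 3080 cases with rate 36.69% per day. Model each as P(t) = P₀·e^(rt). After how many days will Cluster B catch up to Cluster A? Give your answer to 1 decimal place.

10300·e^(0.0954t) = 3080·e^(0.3669t)
10300/3080 = e^((0.3669 − 0.0954)t) → ln(3.34416) = 0.2715·t
t = 1.20721 / 0.2715

t ≈ 4.4 days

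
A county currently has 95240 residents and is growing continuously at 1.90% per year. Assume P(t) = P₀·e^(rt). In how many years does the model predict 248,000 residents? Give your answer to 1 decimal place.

t ≈ 50.4 years

248000 = 95240 · e^(0.019·t)
t = ln(248000/95240) / 0.019 = ln(2.60395) / 0.019 = 0.95703 / 0.019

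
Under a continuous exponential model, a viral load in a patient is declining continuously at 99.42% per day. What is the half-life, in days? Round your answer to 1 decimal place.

half-life = ln(2) / |r| = 0.69315 / 0.9942

half-life ≈ 0.7 days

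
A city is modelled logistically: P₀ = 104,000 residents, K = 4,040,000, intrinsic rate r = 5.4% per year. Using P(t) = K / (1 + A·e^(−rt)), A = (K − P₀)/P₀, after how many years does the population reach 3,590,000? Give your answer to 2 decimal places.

A = (4040000 − 104000)/104000 = 37.84615
3590000 = 4040000/(1 + 37.84615·e^(−0.054t)) → 1 + 37.84615·e^(−0.054t) = 1.12535
e^(−0.054t) = 0.003312 → t = ln(301.92821)/0.054 = 5.71019/0.054

t ≈ 105.74 years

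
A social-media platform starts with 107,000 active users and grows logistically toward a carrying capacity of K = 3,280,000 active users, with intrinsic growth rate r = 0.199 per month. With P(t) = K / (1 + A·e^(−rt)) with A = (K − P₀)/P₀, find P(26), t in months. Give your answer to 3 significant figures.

≈ 2,810,000 active users

A = (3280000 − 107000)/107000 = 29.65421
P(26) = 3280000 / (1 + 29.65421·e^(−0.199·26)) = 3280000 / (1 + 29.65421·0.005662)
= 3280000 / 1.1679 ≈ 2808463.39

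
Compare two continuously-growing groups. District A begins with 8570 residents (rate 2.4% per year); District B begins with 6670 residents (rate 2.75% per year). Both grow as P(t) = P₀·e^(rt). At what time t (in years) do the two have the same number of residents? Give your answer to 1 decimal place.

t ≈ 71.6 years

8570·e^(0.024t) = 6670·e^(0.0275t)
8570/6670 = e^((0.0275 − 0.024)t) → ln(1.28486) = 0.0035·t
t = 0.25065 / 0.0035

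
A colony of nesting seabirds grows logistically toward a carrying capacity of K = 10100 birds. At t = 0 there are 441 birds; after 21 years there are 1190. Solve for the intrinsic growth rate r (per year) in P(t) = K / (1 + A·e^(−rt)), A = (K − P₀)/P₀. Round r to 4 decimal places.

A = (10100 − 441)/441 = 21.90249
1190 = 10100/(1 + 21.90249·e^(−r·21)) → e^(−21r) = (8.48739 − 1)/21.90249 = 0.341851
r = −ln(0.341851)/21 = 1.07338/21

r ≈ 0.0511 per year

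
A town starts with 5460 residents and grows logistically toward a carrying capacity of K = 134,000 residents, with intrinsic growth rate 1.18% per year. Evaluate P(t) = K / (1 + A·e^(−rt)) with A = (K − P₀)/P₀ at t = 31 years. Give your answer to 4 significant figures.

A = (134000 − 5460)/5460 = 23.54212
P(31) = 134000 / (1 + 23.54212·e^(−0.0118·31)) = 134000 / (1 + 23.54212·0.693642)
= 134000 / 17.32979 ≈ 7732.35

≈ 7,732 residents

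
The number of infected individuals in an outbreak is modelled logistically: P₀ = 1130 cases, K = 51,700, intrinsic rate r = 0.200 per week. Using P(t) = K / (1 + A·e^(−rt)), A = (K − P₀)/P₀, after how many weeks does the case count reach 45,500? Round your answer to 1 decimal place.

t ≈ 29.0 weeks

A = (51700 − 1130)/1130 = 44.75221
45500 = 51700/(1 + 44.75221·e^(−0.2t)) → 1 + 44.75221·e^(−0.2t) = 1.13626
e^(−0.2t) = 0.003045 → t = ln(328.42349)/0.2 = 5.7943/0.2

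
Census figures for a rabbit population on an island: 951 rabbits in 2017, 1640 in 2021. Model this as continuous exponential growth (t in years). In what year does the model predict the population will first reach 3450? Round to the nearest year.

r = ln(1640/951) / 4 = 0.54494/4 ≈ 0.136234 per year
t = ln(3450/951) / r = 1.28862/0.136234 ≈ 9.46 years after 2017

year 2026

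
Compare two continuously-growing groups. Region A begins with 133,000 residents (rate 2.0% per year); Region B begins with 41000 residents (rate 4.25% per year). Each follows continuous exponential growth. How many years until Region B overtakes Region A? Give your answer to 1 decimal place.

t ≈ 52.3 years

133000·e^(0.02t) = 41000·e^(0.0425t)
133000/41000 = e^((0.0425 − 0.02)t) → ln(3.2439) = 0.0225·t
t = 1.17678 / 0.0225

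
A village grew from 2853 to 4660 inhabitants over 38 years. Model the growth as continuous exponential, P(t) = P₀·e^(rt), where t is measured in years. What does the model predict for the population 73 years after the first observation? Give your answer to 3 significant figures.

r = ln(4660/2853) / 38 ≈ 0.012912 per year
P(73) = 2853 · e^(0.012912·73) = 2853 · 2.56653 ≈ 7322.3

≈ 7,320 inhabitants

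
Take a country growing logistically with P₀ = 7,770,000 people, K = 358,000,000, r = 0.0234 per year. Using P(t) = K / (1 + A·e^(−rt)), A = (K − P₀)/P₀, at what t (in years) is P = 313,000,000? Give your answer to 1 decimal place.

t ≈ 245.6 years

A = (358000000 − 7770000)/7770000 = 45.07465
313000000 = 358000000/(1 + 45.07465·e^(−0.0234t)) → 1 + 45.07465·e^(−0.0234t) = 1.14377
e^(−0.0234t) = 0.00319 → t = ln(313.5192)/0.0234 = 5.74786/0.0234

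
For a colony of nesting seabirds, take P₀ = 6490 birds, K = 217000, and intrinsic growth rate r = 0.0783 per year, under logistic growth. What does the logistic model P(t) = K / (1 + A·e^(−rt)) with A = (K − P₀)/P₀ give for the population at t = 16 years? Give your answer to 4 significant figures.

≈ 21,140 birds

A = (217000 − 6490)/6490 = 32.43606
P(16) = 217000 / (1 + 32.43606·e^(−0.0783·16)) = 217000 / (1 + 32.43606·0.285704)
= 217000 / 10.2671 ≈ 21135.47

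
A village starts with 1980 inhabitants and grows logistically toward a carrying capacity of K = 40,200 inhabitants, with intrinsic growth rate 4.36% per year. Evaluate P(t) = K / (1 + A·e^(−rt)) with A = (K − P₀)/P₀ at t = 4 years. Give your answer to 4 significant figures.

≈ 2,335 inhabitants

A = (40200 − 1980)/1980 = 19.30303
P(4) = 40200 / (1 + 19.30303·e^(−0.0436·4)) = 40200 / (1 + 19.30303·0.839961)
= 40200 / 17.21379 ≈ 2335.34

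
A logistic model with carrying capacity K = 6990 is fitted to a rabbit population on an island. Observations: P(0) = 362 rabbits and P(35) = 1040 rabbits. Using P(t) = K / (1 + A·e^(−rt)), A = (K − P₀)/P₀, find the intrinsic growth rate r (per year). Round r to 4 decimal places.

A = (6990 − 362)/362 = 18.30939
1040 = 6990/(1 + 18.30939·e^(−r·35)) → e^(−35r) = (6.72115 − 1)/18.30939 = 0.312471
r = −ln(0.312471)/35 = 1.16324/35

r ≈ 0.0332 per year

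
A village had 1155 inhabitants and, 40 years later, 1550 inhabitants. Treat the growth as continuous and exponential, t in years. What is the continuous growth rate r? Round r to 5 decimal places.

1550 = 1155 · e^(r·40)
e^(40r) = 1550/1155 = 1.34199
r = ln(1.34199) / 40 = 0.29415 / 40

r ≈ 0.00735 per year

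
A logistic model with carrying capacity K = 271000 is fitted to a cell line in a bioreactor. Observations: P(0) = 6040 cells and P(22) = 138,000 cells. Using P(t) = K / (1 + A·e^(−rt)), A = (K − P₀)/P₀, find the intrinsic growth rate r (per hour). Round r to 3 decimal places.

A = (271000 − 6040)/6040 = 43.86755
138000 = 271000/(1 + 43.86755·e^(−r·22)) → e^(−22r) = (1.96377 − 1)/43.86755 = 0.02197
r = −ln(0.02197)/22 = 3.81808/22

r ≈ 0.174 per hour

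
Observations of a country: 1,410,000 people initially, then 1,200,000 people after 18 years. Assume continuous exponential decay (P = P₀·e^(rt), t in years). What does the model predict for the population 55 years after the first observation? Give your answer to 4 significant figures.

r = ln(1200000/1410000) / 18 ≈ -0.008959 per year
P(55) = 1410000 · e^(-0.008959·55) = 1410000 · 0.61094 ≈ 861419.15

≈ 861,400 people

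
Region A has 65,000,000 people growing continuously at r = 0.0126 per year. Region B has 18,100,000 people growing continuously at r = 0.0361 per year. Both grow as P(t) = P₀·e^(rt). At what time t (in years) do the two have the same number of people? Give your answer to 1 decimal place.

65000000·e^(0.0126t) = 18100000·e^(0.0361t)
65000000/18100000 = e^((0.0361 − 0.0126)t) → ln(3.59116) = 0.0235·t
t = 1.27848 / 0.0235

t ≈ 54.4 years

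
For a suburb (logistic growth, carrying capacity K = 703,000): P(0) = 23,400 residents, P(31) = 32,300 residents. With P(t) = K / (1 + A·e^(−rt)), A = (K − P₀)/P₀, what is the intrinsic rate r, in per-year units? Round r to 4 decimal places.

A = (703000 − 23400)/23400 = 29.04274
32300 = 703000/(1 + 29.04274·e^(−r·31)) → e^(−31r) = (21.76471 − 1)/29.04274 = 0.714971
r = −ln(0.714971)/31 = 0.33551/31

r ≈ 0.0108 per year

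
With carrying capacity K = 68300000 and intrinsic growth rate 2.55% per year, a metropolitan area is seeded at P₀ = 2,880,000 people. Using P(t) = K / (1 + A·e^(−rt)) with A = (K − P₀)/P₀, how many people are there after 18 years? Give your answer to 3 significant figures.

≈ 4,450,000 people

A = (68300000 − 2880000)/2880000 = 22.71528
P(18) = 68300000 / (1 + 22.71528·e^(−0.0255·18)) = 68300000 / (1 + 22.71528·0.631915)
= 68300000 / 15.35413 ≈ 4448314.47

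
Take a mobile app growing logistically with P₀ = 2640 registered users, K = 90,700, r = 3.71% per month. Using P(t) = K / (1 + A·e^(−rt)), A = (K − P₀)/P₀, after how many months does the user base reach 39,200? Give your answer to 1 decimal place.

A = (90700 − 2640)/2640 = 33.35606
39200 = 90700/(1 + 33.35606·e^(−0.0371t)) → 1 + 33.35606·e^(−0.0371t) = 2.31378
e^(−0.0371t) = 0.039386 → t = ln(25.38947)/0.0371 = 3.23433/0.0371

t ≈ 87.2 months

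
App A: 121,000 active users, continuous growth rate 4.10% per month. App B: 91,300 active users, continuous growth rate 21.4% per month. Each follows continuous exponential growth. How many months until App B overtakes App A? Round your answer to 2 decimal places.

t ≈ 1.63 months

121000·e^(0.041t) = 91300·e^(0.214t)
121000/91300 = e^((0.214 − 0.041)t) → ln(1.3253) = 0.173·t
t = 0.28164 / 0.173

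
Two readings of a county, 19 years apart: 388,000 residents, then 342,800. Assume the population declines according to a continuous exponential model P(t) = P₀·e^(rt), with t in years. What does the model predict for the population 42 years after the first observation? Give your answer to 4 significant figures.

r = ln(342800/388000) / 19 ≈ -0.006519 per year
P(42) = 388000 · e^(-0.006519·42) = 388000 · 0.76049 ≈ 295070.3

≈ 295,100 residents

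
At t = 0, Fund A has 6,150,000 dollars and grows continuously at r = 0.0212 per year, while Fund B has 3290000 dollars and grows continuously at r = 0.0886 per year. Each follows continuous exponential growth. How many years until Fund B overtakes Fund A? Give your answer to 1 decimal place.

t ≈ 9.3 years

6150000·e^(0.0212t) = 3290000·e^(0.0886t)
6150000/3290000 = e^((0.0886 − 0.0212)t) → ln(1.8693) = 0.0674·t
t = 0.62556 / 0.0674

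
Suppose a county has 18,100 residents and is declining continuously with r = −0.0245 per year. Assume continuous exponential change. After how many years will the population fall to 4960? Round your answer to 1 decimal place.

t ≈ 52.8 years

4960 = 18100 · e^(-0.0245·t)
t = ln(4960/18100) / -0.0245 = ln(0.27403) / -0.0245 = -1.29451 / -0.0245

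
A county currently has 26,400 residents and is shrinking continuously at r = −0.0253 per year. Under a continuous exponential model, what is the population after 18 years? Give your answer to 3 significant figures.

P(18) = 26400 · e^(-0.0253·18) = 26400 · e^(-0.4554)
= 26400 · 0.63419 ≈ 16742.73

≈ 16,700 residents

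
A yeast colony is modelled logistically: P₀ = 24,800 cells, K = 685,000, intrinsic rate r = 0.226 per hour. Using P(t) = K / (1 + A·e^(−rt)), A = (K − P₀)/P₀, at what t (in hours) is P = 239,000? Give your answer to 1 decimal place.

A = (685000 − 24800)/24800 = 26.62097
239000 = 685000/(1 + 26.62097·e^(−0.226t)) → 1 + 26.62097·e^(−0.226t) = 2.86611
e^(−0.226t) = 0.070099 → t = ln(14.2655)/0.226 = 2.65784/0.226

t ≈ 11.8 hours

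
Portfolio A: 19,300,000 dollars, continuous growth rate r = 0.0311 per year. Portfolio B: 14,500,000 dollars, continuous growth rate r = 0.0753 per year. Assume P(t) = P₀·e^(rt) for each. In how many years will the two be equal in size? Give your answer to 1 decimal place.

t ≈ 6.5 years

19300000·e^(0.0311t) = 14500000·e^(0.0753t)
19300000/14500000 = e^((0.0753 − 0.0311)t) → ln(1.33103) = 0.0442·t
t = 0.28596 / 0.0442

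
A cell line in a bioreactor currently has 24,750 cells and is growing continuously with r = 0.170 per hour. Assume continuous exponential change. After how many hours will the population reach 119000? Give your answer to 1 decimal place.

119000 = 24750 · e^(0.17·t)
t = ln(119000/24750) / 0.17 = ln(4.80808) / 0.17 = 1.5703 / 0.17

t ≈ 9.2 hours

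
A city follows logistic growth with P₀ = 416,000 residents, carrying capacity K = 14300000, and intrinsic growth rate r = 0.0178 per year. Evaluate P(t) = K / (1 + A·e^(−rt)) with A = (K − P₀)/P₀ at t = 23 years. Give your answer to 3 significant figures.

A = (14300000 − 416000)/416000 = 33.375
P(23) = 14300000 / (1 + 33.375·e^(−0.0178·23)) = 14300000 / (1 + 33.375·0.664049)
= 14300000 / 23.16262 ≈ 617374.01

≈ 617,000 residents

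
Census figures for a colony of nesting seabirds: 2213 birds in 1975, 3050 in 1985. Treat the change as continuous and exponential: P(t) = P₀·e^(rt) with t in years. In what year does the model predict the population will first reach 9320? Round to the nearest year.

r = ln(3050/2213) / 10 = 0.32079/10 ≈ 0.032079 per year
t = ln(9320/2213) / r = 1.43781/0.032079 ≈ 44.82 years after 1975

year 2020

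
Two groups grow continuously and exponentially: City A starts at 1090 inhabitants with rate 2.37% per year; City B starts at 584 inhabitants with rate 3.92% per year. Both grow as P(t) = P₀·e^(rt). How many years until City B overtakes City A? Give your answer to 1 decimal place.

1090·e^(0.0237t) = 584·e^(0.0392t)
1090/584 = e^((0.0392 − 0.0237)t) → ln(1.86644) = 0.0155·t
t = 0.62403 / 0.0155

t ≈ 40.3 years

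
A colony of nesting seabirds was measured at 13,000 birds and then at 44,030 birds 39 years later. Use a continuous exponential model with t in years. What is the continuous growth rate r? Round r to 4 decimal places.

44030 = 13000 · e^(r·39)
e^(39r) = 44030/13000 = 3.38692
r = ln(3.38692) / 39 = 1.21992 / 39

r ≈ 0.0313 per year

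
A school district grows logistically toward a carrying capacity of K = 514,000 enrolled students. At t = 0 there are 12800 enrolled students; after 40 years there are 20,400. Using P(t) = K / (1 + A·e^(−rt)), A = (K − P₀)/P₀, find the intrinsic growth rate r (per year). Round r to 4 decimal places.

r ≈ 0.0120 per year

A = (514000 − 12800)/12800 = 39.15625
20400 = 514000/(1 + 39.15625·e^(−r·40)) → e^(−40r) = (25.19608 − 1)/39.15625 = 0.617937
r = −ln(0.617937)/40 = 0.48137/40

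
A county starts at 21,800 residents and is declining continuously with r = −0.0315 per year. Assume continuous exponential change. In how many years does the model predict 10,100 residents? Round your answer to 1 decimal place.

10100 = 21800 · e^(-0.0315·t)
t = ln(10100/21800) / -0.0315 = ln(0.4633) / -0.0315 = -0.76937 / -0.0315

t ≈ 24.4 years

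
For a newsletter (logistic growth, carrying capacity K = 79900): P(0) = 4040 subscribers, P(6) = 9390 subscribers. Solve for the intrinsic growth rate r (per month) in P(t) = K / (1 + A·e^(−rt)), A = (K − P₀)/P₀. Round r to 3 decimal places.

r ≈ 0.153 per month

A = (79900 − 4040)/4040 = 18.77723
9390 = 79900/(1 + 18.77723·e^(−r·6)) → e^(−6r) = (8.50905 − 1)/18.77723 = 0.399902
r = −ln(0.399902)/6 = 0.91654/6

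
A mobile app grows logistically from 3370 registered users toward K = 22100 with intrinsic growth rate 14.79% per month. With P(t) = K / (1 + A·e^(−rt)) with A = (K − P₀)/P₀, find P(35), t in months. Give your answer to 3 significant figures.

≈ 21,400 registered users

A = (22100 − 3370)/3370 = 5.55786
P(35) = 22100 / (1 + 5.55786·e^(−0.1479·35)) = 22100 / (1 + 5.55786·0.005648)
= 22100 / 1.03139 ≈ 21427.41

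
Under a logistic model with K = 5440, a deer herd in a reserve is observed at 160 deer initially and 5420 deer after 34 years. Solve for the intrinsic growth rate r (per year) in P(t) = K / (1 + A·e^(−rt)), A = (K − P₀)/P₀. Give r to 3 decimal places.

A = (5440 − 160)/160 = 33
5420 = 5440/(1 + 33·e^(−r·34)) → e^(−34r) = (1.00369 − 1)/33 = 0.000112
r = −ln(0.000112)/34 = 9.09863/34

r ≈ 0.268 per year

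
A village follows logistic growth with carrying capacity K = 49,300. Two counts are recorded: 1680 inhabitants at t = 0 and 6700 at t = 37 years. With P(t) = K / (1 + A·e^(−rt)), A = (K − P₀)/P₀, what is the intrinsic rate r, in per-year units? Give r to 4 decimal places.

r ≈ 0.0404 per year

A = (49300 − 1680)/1680 = 28.34524
6700 = 49300/(1 + 28.34524·e^(−r·37)) → e^(−37r) = (7.35821 − 1)/28.34524 = 0.224313
r = −ln(0.224313)/37 = 1.49471/37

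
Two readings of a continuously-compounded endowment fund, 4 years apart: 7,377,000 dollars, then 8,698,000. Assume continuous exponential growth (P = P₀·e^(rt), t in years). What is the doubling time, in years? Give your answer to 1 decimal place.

r = ln(8698000/7377000) / 4 = ln(1.17907) / 4 ≈ 0.041182 per year
doubling time = ln 2 / |r| = 0.69315 / 0.041182

doubling time ≈ 16.8 years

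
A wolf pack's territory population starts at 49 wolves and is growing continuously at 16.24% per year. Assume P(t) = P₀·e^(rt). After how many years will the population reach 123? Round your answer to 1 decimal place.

123 = 49 · e^(0.1624·t)
t = ln(123/49) / 0.1624 = ln(2.5102) / 0.1624 = 0.92036 / 0.1624

t ≈ 5.7 years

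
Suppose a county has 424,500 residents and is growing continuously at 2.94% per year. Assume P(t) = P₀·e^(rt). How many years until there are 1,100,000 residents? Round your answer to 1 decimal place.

t ≈ 32.4 years

1100000 = 424500 · e^(0.0294·t)
t = ln(1100000/424500) / 0.0294 = ln(2.59128) / 0.0294 = 0.95215 / 0.0294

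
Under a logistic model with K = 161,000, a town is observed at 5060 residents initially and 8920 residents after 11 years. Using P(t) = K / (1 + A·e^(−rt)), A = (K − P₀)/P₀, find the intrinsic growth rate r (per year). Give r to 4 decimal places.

r ≈ 0.0538 per year

A = (161000 − 5060)/5060 = 30.81818
8920 = 161000/(1 + 30.81818·e^(−r·11)) → e^(−11r) = (18.04933 − 1)/30.81818 = 0.553223
r = −ln(0.553223)/11 = 0.59199/11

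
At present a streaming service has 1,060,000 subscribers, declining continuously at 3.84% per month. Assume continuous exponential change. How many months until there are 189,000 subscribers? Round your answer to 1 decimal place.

t ≈ 44.9 months

189000 = 1060000 · e^(-0.0384·t)
t = ln(189000/1060000) / -0.0384 = ln(0.1783) / -0.0384 = -1.72428 / -0.0384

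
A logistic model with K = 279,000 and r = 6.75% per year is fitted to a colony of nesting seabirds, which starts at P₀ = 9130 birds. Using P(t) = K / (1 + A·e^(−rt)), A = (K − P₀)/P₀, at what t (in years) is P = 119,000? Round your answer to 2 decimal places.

t ≈ 45.78 years

A = (279000 − 9130)/9130 = 29.5586
119000 = 279000/(1 + 29.5586·e^(−0.0675t)) → 1 + 29.5586·e^(−0.0675t) = 2.34454
e^(−0.0675t) = 0.045487 → t = ln(21.98421)/0.0675 = 3.09032/0.0675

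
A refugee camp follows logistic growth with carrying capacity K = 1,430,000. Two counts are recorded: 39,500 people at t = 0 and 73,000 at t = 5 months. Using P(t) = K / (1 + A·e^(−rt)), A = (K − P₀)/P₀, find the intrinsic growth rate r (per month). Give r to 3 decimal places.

r ≈ 0.128 per month

A = (1430000 − 39500)/39500 = 35.20253
73000 = 1430000/(1 + 35.20253·e^(−r·5)) → e^(−5r) = (19.58904 − 1)/35.20253 = 0.52806
r = −ln(0.52806)/5 = 0.63855/5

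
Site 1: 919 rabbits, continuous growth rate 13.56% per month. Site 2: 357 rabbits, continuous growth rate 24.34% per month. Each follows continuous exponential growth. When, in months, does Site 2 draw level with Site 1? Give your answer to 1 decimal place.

919·e^(0.1356t) = 357·e^(0.2434t)
919/357 = e^((0.2434 − 0.1356)t) → ln(2.57423) = 0.1078·t
t = 0.94555 / 0.1078

t ≈ 8.8 months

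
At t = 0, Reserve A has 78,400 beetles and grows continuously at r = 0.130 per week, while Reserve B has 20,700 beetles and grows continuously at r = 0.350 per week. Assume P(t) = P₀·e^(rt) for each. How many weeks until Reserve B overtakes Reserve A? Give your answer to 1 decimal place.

t ≈ 6.1 weeks

78400·e^(0.13t) = 20700·e^(0.35t)
78400/20700 = e^((0.35 − 0.13)t) → ln(3.78744) = 0.22·t
t = 1.33169 / 0.22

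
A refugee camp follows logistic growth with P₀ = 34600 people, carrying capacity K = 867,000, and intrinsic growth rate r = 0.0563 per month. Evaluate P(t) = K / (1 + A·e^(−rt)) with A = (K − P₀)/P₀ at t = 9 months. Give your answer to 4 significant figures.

A = (867000 − 34600)/34600 = 24.0578
P(9) = 867000 / (1 + 24.0578·e^(−0.0563·9)) = 867000 / (1 + 24.0578·0.60248)
= 867000 / 15.49436 ≈ 55955.85

≈ 55,960 people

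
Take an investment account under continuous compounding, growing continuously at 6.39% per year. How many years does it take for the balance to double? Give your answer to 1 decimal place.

doubling time ≈ 10.8 years

doubling time = ln(2) / |r| = 0.69315 / 0.0639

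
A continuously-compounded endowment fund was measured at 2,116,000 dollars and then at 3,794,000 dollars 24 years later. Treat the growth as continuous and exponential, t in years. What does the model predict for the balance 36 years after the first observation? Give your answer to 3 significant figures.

≈ 5,080,000 dollars

r = ln(3794000/2116000) / 24 ≈ 0.024329 per year
P(36) = 2116000 · e^(0.024329·36) = 2116000 · 2.40089 ≈ 5080285.95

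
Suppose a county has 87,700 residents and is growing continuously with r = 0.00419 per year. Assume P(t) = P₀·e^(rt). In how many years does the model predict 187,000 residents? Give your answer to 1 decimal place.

187000 = 87700 · e^(0.00419·t)
t = ln(187000/87700) / 0.00419 = ln(2.13227) / 0.00419 = 0.75719 / 0.00419

t ≈ 180.7 years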